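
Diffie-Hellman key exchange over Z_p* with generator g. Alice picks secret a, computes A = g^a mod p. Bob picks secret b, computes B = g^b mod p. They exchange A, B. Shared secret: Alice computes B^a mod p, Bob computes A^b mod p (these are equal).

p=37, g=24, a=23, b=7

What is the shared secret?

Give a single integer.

A = 24^23 mod 37  (bits of 23 = 10111)
  bit 0 = 1: r = r^2 * 24 mod 37 = 1^2 * 24 = 1*24 = 24
  bit 1 = 0: r = r^2 mod 37 = 24^2 = 21
  bit 2 = 1: r = r^2 * 24 mod 37 = 21^2 * 24 = 34*24 = 2
  bit 3 = 1: r = r^2 * 24 mod 37 = 2^2 * 24 = 4*24 = 22
  bit 4 = 1: r = r^2 * 24 mod 37 = 22^2 * 24 = 3*24 = 35
  -> A = 35
B = 24^7 mod 37  (bits of 7 = 111)
  bit 0 = 1: r = r^2 * 24 mod 37 = 1^2 * 24 = 1*24 = 24
  bit 1 = 1: r = r^2 * 24 mod 37 = 24^2 * 24 = 21*24 = 23
  bit 2 = 1: r = r^2 * 24 mod 37 = 23^2 * 24 = 11*24 = 5
  -> B = 5
s = B^a = 5^23 mod 37  (bits of 23 = 10111)
  bit 0 = 1: r = r^2 * 5 mod 37 = 1^2 * 5 = 1*5 = 5
  bit 1 = 0: r = r^2 mod 37 = 5^2 = 25
  bit 2 = 1: r = r^2 * 5 mod 37 = 25^2 * 5 = 33*5 = 17
  bit 3 = 1: r = r^2 * 5 mod 37 = 17^2 * 5 = 30*5 = 2
  bit 4 = 1: r = r^2 * 5 mod 37 = 2^2 * 5 = 4*5 = 20
  -> s = B^a = 20

Answer: 20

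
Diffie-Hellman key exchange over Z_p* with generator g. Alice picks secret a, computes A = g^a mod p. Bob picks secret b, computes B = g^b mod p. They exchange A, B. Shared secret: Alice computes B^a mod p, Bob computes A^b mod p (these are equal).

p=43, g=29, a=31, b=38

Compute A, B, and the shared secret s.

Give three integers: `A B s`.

A = 29^31 mod 43  (bits of 31 = 11111)
  bit 0 = 1: r = r^2 * 29 mod 43 = 1^2 * 29 = 1*29 = 29
  bit 1 = 1: r = r^2 * 29 mod 43 = 29^2 * 29 = 24*29 = 8
  bit 2 = 1: r = r^2 * 29 mod 43 = 8^2 * 29 = 21*29 = 7
  bit 3 = 1: r = r^2 * 29 mod 43 = 7^2 * 29 = 6*29 = 2
  bit 4 = 1: r = r^2 * 29 mod 43 = 2^2 * 29 = 4*29 = 30
  -> A = 30
B = 29^38 mod 43  (bits of 38 = 100110)
  bit 0 = 1: r = r^2 * 29 mod 43 = 1^2 * 29 = 1*29 = 29
  bit 1 = 0: r = r^2 mod 43 = 29^2 = 24
  bit 2 = 0: r = r^2 mod 43 = 24^2 = 17
  bit 3 = 1: r = r^2 * 29 mod 43 = 17^2 * 29 = 31*29 = 39
  bit 4 = 1: r = r^2 * 29 mod 43 = 39^2 * 29 = 16*29 = 34
  bit 5 = 0: r = r^2 mod 43 = 34^2 = 38
  -> B = 38
s = B^a = 38^31 mod 43  (bits of 31 = 11111)
  bit 0 = 1: r = r^2 * 38 mod 43 = 1^2 * 38 = 1*38 = 38
  bit 1 = 1: r = r^2 * 38 mod 43 = 38^2 * 38 = 25*38 = 4
  bit 2 = 1: r = r^2 * 38 mod 43 = 4^2 * 38 = 16*38 = 6
  bit 3 = 1: r = r^2 * 38 mod 43 = 6^2 * 38 = 36*38 = 35
  bit 4 = 1: r = r^2 * 38 mod 43 = 35^2 * 38 = 21*38 = 24
  -> s = B^a = 24

Answer: 30 38 24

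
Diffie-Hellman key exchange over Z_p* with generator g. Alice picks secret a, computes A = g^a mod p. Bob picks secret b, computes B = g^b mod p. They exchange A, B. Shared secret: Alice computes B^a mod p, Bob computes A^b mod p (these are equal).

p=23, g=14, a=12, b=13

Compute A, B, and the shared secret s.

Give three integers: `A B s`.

A = 14^12 mod 23  (bits of 12 = 1100)
  bit 0 = 1: r = r^2 * 14 mod 23 = 1^2 * 14 = 1*14 = 14
  bit 1 = 1: r = r^2 * 14 mod 23 = 14^2 * 14 = 12*14 = 7
  bit 2 = 0: r = r^2 mod 23 = 7^2 = 3
  bit 3 = 0: r = r^2 mod 23 = 3^2 = 9
  -> A = 9
B = 14^13 mod 23  (bits of 13 = 1101)
  bit 0 = 1: r = r^2 * 14 mod 23 = 1^2 * 14 = 1*14 = 14
  bit 1 = 1: r = r^2 * 14 mod 23 = 14^2 * 14 = 12*14 = 7
  bit 2 = 0: r = r^2 mod 23 = 7^2 = 3
  bit 3 = 1: r = r^2 * 14 mod 23 = 3^2 * 14 = 9*14 = 11
  -> B = 11
s = B^a = 11^12 mod 23  (bits of 12 = 1100)
  bit 0 = 1: r = r^2 * 11 mod 23 = 1^2 * 11 = 1*11 = 11
  bit 1 = 1: r = r^2 * 11 mod 23 = 11^2 * 11 = 6*11 = 20
  bit 2 = 0: r = r^2 mod 23 = 20^2 = 9
  bit 3 = 0: r = r^2 mod 23 = 9^2 = 12
  -> s = B^a = 12

Answer: 9 11 12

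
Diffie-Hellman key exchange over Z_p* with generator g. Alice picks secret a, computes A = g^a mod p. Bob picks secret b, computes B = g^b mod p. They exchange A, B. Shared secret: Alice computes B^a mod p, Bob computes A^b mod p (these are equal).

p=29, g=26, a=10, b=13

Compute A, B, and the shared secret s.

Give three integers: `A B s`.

A = 26^10 mod 29  (bits of 10 = 1010)
  bit 0 = 1: r = r^2 * 26 mod 29 = 1^2 * 26 = 1*26 = 26
  bit 1 = 0: r = r^2 mod 29 = 26^2 = 9
  bit 2 = 1: r = r^2 * 26 mod 29 = 9^2 * 26 = 23*26 = 18
  bit 3 = 0: r = r^2 mod 29 = 18^2 = 5
  -> A = 5
B = 26^13 mod 29  (bits of 13 = 1101)
  bit 0 = 1: r = r^2 * 26 mod 29 = 1^2 * 26 = 1*26 = 26
  bit 1 = 1: r = r^2 * 26 mod 29 = 26^2 * 26 = 9*26 = 2
  bit 2 = 0: r = r^2 mod 29 = 2^2 = 4
  bit 3 = 1: r = r^2 * 26 mod 29 = 4^2 * 26 = 16*26 = 10
  -> B = 10
s = B^a = 10^10 mod 29  (bits of 10 = 1010)
  bit 0 = 1: r = r^2 * 10 mod 29 = 1^2 * 10 = 1*10 = 10
  bit 1 = 0: r = r^2 mod 29 = 10^2 = 13
  bit 2 = 1: r = r^2 * 10 mod 29 = 13^2 * 10 = 24*10 = 8
  bit 3 = 0: r = r^2 mod 29 = 8^2 = 6
  -> s = B^a = 6

Answer: 5 10 6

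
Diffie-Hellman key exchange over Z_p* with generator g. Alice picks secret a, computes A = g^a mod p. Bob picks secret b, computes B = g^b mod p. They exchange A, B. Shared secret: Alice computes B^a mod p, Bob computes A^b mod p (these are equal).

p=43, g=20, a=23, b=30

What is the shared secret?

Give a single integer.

Answer: 21

Derivation:
A = 20^23 mod 43  (bits of 23 = 10111)
  bit 0 = 1: r = r^2 * 20 mod 43 = 1^2 * 20 = 1*20 = 20
  bit 1 = 0: r = r^2 mod 43 = 20^2 = 13
  bit 2 = 1: r = r^2 * 20 mod 43 = 13^2 * 20 = 40*20 = 26
  bit 3 = 1: r = r^2 * 20 mod 43 = 26^2 * 20 = 31*20 = 18
  bit 4 = 1: r = r^2 * 20 mod 43 = 18^2 * 20 = 23*20 = 30
  -> A = 30
B = 20^30 mod 43  (bits of 30 = 11110)
  bit 0 = 1: r = r^2 * 20 mod 43 = 1^2 * 20 = 1*20 = 20
  bit 1 = 1: r = r^2 * 20 mod 43 = 20^2 * 20 = 13*20 = 2
  bit 2 = 1: r = r^2 * 20 mod 43 = 2^2 * 20 = 4*20 = 37
  bit 3 = 1: r = r^2 * 20 mod 43 = 37^2 * 20 = 36*20 = 32
  bit 4 = 0: r = r^2 mod 43 = 32^2 = 35
  -> B = 35
s = B^a = 35^23 mod 43  (bits of 23 = 10111)
  bit 0 = 1: r = r^2 * 35 mod 43 = 1^2 * 35 = 1*35 = 35
  bit 1 = 0: r = r^2 mod 43 = 35^2 = 21
  bit 2 = 1: r = r^2 * 35 mod 43 = 21^2 * 35 = 11*35 = 41
  bit 3 = 1: r = r^2 * 35 mod 43 = 41^2 * 35 = 4*35 = 11
  bit 4 = 1: r = r^2 * 35 mod 43 = 11^2 * 35 = 35*35 = 21
  -> s = B^a = 21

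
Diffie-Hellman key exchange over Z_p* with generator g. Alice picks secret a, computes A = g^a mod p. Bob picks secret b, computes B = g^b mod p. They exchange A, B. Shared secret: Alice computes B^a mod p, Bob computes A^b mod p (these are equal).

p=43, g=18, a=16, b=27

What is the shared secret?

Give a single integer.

Answer: 4

Derivation:
A = 18^16 mod 43  (bits of 16 = 10000)
  bit 0 = 1: r = r^2 * 18 mod 43 = 1^2 * 18 = 1*18 = 18
  bit 1 = 0: r = r^2 mod 43 = 18^2 = 23
  bit 2 = 0: r = r^2 mod 43 = 23^2 = 13
  bit 3 = 0: r = r^2 mod 43 = 13^2 = 40
  bit 4 = 0: r = r^2 mod 43 = 40^2 = 9
  -> A = 9
B = 18^27 mod 43  (bits of 27 = 11011)
  bit 0 = 1: r = r^2 * 18 mod 43 = 1^2 * 18 = 1*18 = 18
  bit 1 = 1: r = r^2 * 18 mod 43 = 18^2 * 18 = 23*18 = 27
  bit 2 = 0: r = r^2 mod 43 = 27^2 = 41
  bit 3 = 1: r = r^2 * 18 mod 43 = 41^2 * 18 = 4*18 = 29
  bit 4 = 1: r = r^2 * 18 mod 43 = 29^2 * 18 = 24*18 = 2
  -> B = 2
s = B^a = 2^16 mod 43  (bits of 16 = 10000)
  bit 0 = 1: r = r^2 * 2 mod 43 = 1^2 * 2 = 1*2 = 2
  bit 1 = 0: r = r^2 mod 43 = 2^2 = 4
  bit 2 = 0: r = r^2 mod 43 = 4^2 = 16
  bit 3 = 0: r = r^2 mod 43 = 16^2 = 41
  bit 4 = 0: r = r^2 mod 43 = 41^2 = 4
  -> s = B^a = 4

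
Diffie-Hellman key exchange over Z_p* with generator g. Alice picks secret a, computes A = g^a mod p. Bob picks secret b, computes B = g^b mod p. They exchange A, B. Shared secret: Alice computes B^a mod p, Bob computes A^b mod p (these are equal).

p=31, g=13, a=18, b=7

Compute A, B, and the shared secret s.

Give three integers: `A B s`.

Answer: 4 22 16

Derivation:
A = 13^18 mod 31  (bits of 18 = 10010)
  bit 0 = 1: r = r^2 * 13 mod 31 = 1^2 * 13 = 1*13 = 13
  bit 1 = 0: r = r^2 mod 31 = 13^2 = 14
  bit 2 = 0: r = r^2 mod 31 = 14^2 = 10
  bit 3 = 1: r = r^2 * 13 mod 31 = 10^2 * 13 = 7*13 = 29
  bit 4 = 0: r = r^2 mod 31 = 29^2 = 4
  -> A = 4
B = 13^7 mod 31  (bits of 7 = 111)
  bit 0 = 1: r = r^2 * 13 mod 31 = 1^2 * 13 = 1*13 = 13
  bit 1 = 1: r = r^2 * 13 mod 31 = 13^2 * 13 = 14*13 = 27
  bit 2 = 1: r = r^2 * 13 mod 31 = 27^2 * 13 = 16*13 = 22
  -> B = 22
s = B^a = 22^18 mod 31  (bits of 18 = 10010)
  bit 0 = 1: r = r^2 * 22 mod 31 = 1^2 * 22 = 1*22 = 22
  bit 1 = 0: r = r^2 mod 31 = 22^2 = 19
  bit 2 = 0: r = r^2 mod 31 = 19^2 = 20
  bit 3 = 1: r = r^2 * 22 mod 31 = 20^2 * 22 = 28*22 = 27
  bit 4 = 0: r = r^2 mod 31 = 27^2 = 16
  -> s = B^a = 16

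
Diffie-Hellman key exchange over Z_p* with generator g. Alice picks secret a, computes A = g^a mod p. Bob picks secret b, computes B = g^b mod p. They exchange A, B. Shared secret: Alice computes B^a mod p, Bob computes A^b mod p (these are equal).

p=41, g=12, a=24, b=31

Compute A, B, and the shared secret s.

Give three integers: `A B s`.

A = 12^24 mod 41  (bits of 24 = 11000)
  bit 0 = 1: r = r^2 * 12 mod 41 = 1^2 * 12 = 1*12 = 12
  bit 1 = 1: r = r^2 * 12 mod 41 = 12^2 * 12 = 21*12 = 6
  bit 2 = 0: r = r^2 mod 41 = 6^2 = 36
  bit 3 = 0: r = r^2 mod 41 = 36^2 = 25
  bit 4 = 0: r = r^2 mod 41 = 25^2 = 10
  -> A = 10
B = 12^31 mod 41  (bits of 31 = 11111)
  bit 0 = 1: r = r^2 * 12 mod 41 = 1^2 * 12 = 1*12 = 12
  bit 1 = 1: r = r^2 * 12 mod 41 = 12^2 * 12 = 21*12 = 6
  bit 2 = 1: r = r^2 * 12 mod 41 = 6^2 * 12 = 36*12 = 22
  bit 3 = 1: r = r^2 * 12 mod 41 = 22^2 * 12 = 33*12 = 27
  bit 4 = 1: r = r^2 * 12 mod 41 = 27^2 * 12 = 32*12 = 15
  -> B = 15
s = B^a = 15^24 mod 41  (bits of 24 = 11000)
  bit 0 = 1: r = r^2 * 15 mod 41 = 1^2 * 15 = 1*15 = 15
  bit 1 = 1: r = r^2 * 15 mod 41 = 15^2 * 15 = 20*15 = 13
  bit 2 = 0: r = r^2 mod 41 = 13^2 = 5
  bit 3 = 0: r = r^2 mod 41 = 5^2 = 25
  bit 4 = 0: r = r^2 mod 41 = 25^2 = 10
  -> s = B^a = 10

Answer: 10 15 10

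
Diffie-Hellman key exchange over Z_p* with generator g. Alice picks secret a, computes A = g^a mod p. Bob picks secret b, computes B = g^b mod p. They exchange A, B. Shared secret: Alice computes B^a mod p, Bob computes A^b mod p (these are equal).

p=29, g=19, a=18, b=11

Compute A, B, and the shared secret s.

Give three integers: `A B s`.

Answer: 5 27 13

Derivation:
A = 19^18 mod 29  (bits of 18 = 10010)
  bit 0 = 1: r = r^2 * 19 mod 29 = 1^2 * 19 = 1*19 = 19
  bit 1 = 0: r = r^2 mod 29 = 19^2 = 13
  bit 2 = 0: r = r^2 mod 29 = 13^2 = 24
  bit 3 = 1: r = r^2 * 19 mod 29 = 24^2 * 19 = 25*19 = 11
  bit 4 = 0: r = r^2 mod 29 = 11^2 = 5
  -> A = 5
B = 19^11 mod 29  (bits of 11 = 1011)
  bit 0 = 1: r = r^2 * 19 mod 29 = 1^2 * 19 = 1*19 = 19
  bit 1 = 0: r = r^2 mod 29 = 19^2 = 13
  bit 2 = 1: r = r^2 * 19 mod 29 = 13^2 * 19 = 24*19 = 21
  bit 3 = 1: r = r^2 * 19 mod 29 = 21^2 * 19 = 6*19 = 27
  -> B = 27
s = B^a = 27^18 mod 29  (bits of 18 = 10010)
  bit 0 = 1: r = r^2 * 27 mod 29 = 1^2 * 27 = 1*27 = 27
  bit 1 = 0: r = r^2 mod 29 = 27^2 = 4
  bit 2 = 0: r = r^2 mod 29 = 4^2 = 16
  bit 3 = 1: r = r^2 * 27 mod 29 = 16^2 * 27 = 24*27 = 10
  bit 4 = 0: r = r^2 mod 29 = 10^2 = 13
  -> s = B^a = 13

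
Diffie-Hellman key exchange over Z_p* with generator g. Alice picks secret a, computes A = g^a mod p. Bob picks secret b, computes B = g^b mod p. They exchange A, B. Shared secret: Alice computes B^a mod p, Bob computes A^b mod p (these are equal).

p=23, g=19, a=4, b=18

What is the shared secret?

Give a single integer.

A = 19^4 mod 23  (bits of 4 = 100)
  bit 0 = 1: r = r^2 * 19 mod 23 = 1^2 * 19 = 1*19 = 19
  bit 1 = 0: r = r^2 mod 23 = 19^2 = 16
  bit 2 = 0: r = r^2 mod 23 = 16^2 = 3
  -> A = 3
B = 19^18 mod 23  (bits of 18 = 10010)
  bit 0 = 1: r = r^2 * 19 mod 23 = 1^2 * 19 = 1*19 = 19
  bit 1 = 0: r = r^2 mod 23 = 19^2 = 16
  bit 2 = 0: r = r^2 mod 23 = 16^2 = 3
  bit 3 = 1: r = r^2 * 19 mod 23 = 3^2 * 19 = 9*19 = 10
  bit 4 = 0: r = r^2 mod 23 = 10^2 = 8
  -> B = 8
s = B^a = 8^4 mod 23  (bits of 4 = 100)
  bit 0 = 1: r = r^2 * 8 mod 23 = 1^2 * 8 = 1*8 = 8
  bit 1 = 0: r = r^2 mod 23 = 8^2 = 18
  bit 2 = 0: r = r^2 mod 23 = 18^2 = 2
  -> s = B^a = 2

Answer: 2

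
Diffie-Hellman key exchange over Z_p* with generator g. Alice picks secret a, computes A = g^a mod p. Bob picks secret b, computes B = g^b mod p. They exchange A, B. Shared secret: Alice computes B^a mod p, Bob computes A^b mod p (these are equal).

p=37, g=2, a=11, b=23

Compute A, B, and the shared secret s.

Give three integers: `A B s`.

Answer: 13 5 2

Derivation:
A = 2^11 mod 37  (bits of 11 = 1011)
  bit 0 = 1: r = r^2 * 2 mod 37 = 1^2 * 2 = 1*2 = 2
  bit 1 = 0: r = r^2 mod 37 = 2^2 = 4
  bit 2 = 1: r = r^2 * 2 mod 37 = 4^2 * 2 = 16*2 = 32
  bit 3 = 1: r = r^2 * 2 mod 37 = 32^2 * 2 = 25*2 = 13
  -> A = 13
B = 2^23 mod 37  (bits of 23 = 10111)
  bit 0 = 1: r = r^2 * 2 mod 37 = 1^2 * 2 = 1*2 = 2
  bit 1 = 0: r = r^2 mod 37 = 2^2 = 4
  bit 2 = 1: r = r^2 * 2 mod 37 = 4^2 * 2 = 16*2 = 32
  bit 3 = 1: r = r^2 * 2 mod 37 = 32^2 * 2 = 25*2 = 13
  bit 4 = 1: r = r^2 * 2 mod 37 = 13^2 * 2 = 21*2 = 5
  -> B = 5
s = B^a = 5^11 mod 37  (bits of 11 = 1011)
  bit 0 = 1: r = r^2 * 5 mod 37 = 1^2 * 5 = 1*5 = 5
  bit 1 = 0: r = r^2 mod 37 = 5^2 = 25
  bit 2 = 1: r = r^2 * 5 mod 37 = 25^2 * 5 = 33*5 = 17
  bit 3 = 1: r = r^2 * 5 mod 37 = 17^2 * 5 = 30*5 = 2
  -> s = B^a = 2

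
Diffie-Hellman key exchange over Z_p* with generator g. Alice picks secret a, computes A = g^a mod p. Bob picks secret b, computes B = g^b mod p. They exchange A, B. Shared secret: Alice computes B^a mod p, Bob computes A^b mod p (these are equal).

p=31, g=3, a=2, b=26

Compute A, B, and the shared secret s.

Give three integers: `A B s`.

A = 3^2 mod 31  (bits of 2 = 10)
  bit 0 = 1: r = r^2 * 3 mod 31 = 1^2 * 3 = 1*3 = 3
  bit 1 = 0: r = r^2 mod 31 = 3^2 = 9
  -> A = 9
B = 3^26 mod 31  (bits of 26 = 11010)
  bit 0 = 1: r = r^2 * 3 mod 31 = 1^2 * 3 = 1*3 = 3
  bit 1 = 1: r = r^2 * 3 mod 31 = 3^2 * 3 = 9*3 = 27
  bit 2 = 0: r = r^2 mod 31 = 27^2 = 16
  bit 3 = 1: r = r^2 * 3 mod 31 = 16^2 * 3 = 8*3 = 24
  bit 4 = 0: r = r^2 mod 31 = 24^2 = 18
  -> B = 18
s = B^a = 18^2 mod 31  (bits of 2 = 10)
  bit 0 = 1: r = r^2 * 18 mod 31 = 1^2 * 18 = 1*18 = 18
  bit 1 = 0: r = r^2 mod 31 = 18^2 = 14
  -> s = B^a = 14

Answer: 9 18 14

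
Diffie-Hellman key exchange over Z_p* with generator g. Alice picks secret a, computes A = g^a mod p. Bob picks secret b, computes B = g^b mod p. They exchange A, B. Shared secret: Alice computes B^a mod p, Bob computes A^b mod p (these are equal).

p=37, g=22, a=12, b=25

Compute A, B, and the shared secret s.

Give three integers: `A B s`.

A = 22^12 mod 37  (bits of 12 = 1100)
  bit 0 = 1: r = r^2 * 22 mod 37 = 1^2 * 22 = 1*22 = 22
  bit 1 = 1: r = r^2 * 22 mod 37 = 22^2 * 22 = 3*22 = 29
  bit 2 = 0: r = r^2 mod 37 = 29^2 = 27
  bit 3 = 0: r = r^2 mod 37 = 27^2 = 26
  -> A = 26
B = 22^25 mod 37  (bits of 25 = 11001)
  bit 0 = 1: r = r^2 * 22 mod 37 = 1^2 * 22 = 1*22 = 22
  bit 1 = 1: r = r^2 * 22 mod 37 = 22^2 * 22 = 3*22 = 29
  bit 2 = 0: r = r^2 mod 37 = 29^2 = 27
  bit 3 = 0: r = r^2 mod 37 = 27^2 = 26
  bit 4 = 1: r = r^2 * 22 mod 37 = 26^2 * 22 = 10*22 = 35
  -> B = 35
s = B^a = 35^12 mod 37  (bits of 12 = 1100)
  bit 0 = 1: r = r^2 * 35 mod 37 = 1^2 * 35 = 1*35 = 35
  bit 1 = 1: r = r^2 * 35 mod 37 = 35^2 * 35 = 4*35 = 29
  bit 2 = 0: r = r^2 mod 37 = 29^2 = 27
  bit 3 = 0: r = r^2 mod 37 = 27^2 = 26
  -> s = B^a = 26

Answer: 26 35 26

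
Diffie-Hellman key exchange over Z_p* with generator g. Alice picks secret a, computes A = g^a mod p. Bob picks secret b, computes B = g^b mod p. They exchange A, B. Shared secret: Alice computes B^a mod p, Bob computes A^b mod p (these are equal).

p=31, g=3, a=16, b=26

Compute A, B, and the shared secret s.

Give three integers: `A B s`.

A = 3^16 mod 31  (bits of 16 = 10000)
  bit 0 = 1: r = r^2 * 3 mod 31 = 1^2 * 3 = 1*3 = 3
  bit 1 = 0: r = r^2 mod 31 = 3^2 = 9
  bit 2 = 0: r = r^2 mod 31 = 9^2 = 19
  bit 3 = 0: r = r^2 mod 31 = 19^2 = 20
  bit 4 = 0: r = r^2 mod 31 = 20^2 = 28
  -> A = 28
B = 3^26 mod 31  (bits of 26 = 11010)
  bit 0 = 1: r = r^2 * 3 mod 31 = 1^2 * 3 = 1*3 = 3
  bit 1 = 1: r = r^2 * 3 mod 31 = 3^2 * 3 = 9*3 = 27
  bit 2 = 0: r = r^2 mod 31 = 27^2 = 16
  bit 3 = 1: r = r^2 * 3 mod 31 = 16^2 * 3 = 8*3 = 24
  bit 4 = 0: r = r^2 mod 31 = 24^2 = 18
  -> B = 18
s = B^a = 18^16 mod 31  (bits of 16 = 10000)
  bit 0 = 1: r = r^2 * 18 mod 31 = 1^2 * 18 = 1*18 = 18
  bit 1 = 0: r = r^2 mod 31 = 18^2 = 14
  bit 2 = 0: r = r^2 mod 31 = 14^2 = 10
  bit 3 = 0: r = r^2 mod 31 = 10^2 = 7
  bit 4 = 0: r = r^2 mod 31 = 7^2 = 18
  -> s = B^a = 18

Answer: 28 18 18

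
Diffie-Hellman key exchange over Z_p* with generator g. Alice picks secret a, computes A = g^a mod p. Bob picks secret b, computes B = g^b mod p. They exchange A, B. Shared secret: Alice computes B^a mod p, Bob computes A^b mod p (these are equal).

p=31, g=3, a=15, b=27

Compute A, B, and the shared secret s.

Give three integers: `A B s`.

A = 3^15 mod 31  (bits of 15 = 1111)
  bit 0 = 1: r = r^2 * 3 mod 31 = 1^2 * 3 = 1*3 = 3
  bit 1 = 1: r = r^2 * 3 mod 31 = 3^2 * 3 = 9*3 = 27
  bit 2 = 1: r = r^2 * 3 mod 31 = 27^2 * 3 = 16*3 = 17
  bit 3 = 1: r = r^2 * 3 mod 31 = 17^2 * 3 = 10*3 = 30
  -> A = 30
B = 3^27 mod 31  (bits of 27 = 11011)
  bit 0 = 1: r = r^2 * 3 mod 31 = 1^2 * 3 = 1*3 = 3
  bit 1 = 1: r = r^2 * 3 mod 31 = 3^2 * 3 = 9*3 = 27
  bit 2 = 0: r = r^2 mod 31 = 27^2 = 16
  bit 3 = 1: r = r^2 * 3 mod 31 = 16^2 * 3 = 8*3 = 24
  bit 4 = 1: r = r^2 * 3 mod 31 = 24^2 * 3 = 18*3 = 23
  -> B = 23
s = B^a = 23^15 mod 31  (bits of 15 = 1111)
  bit 0 = 1: r = r^2 * 23 mod 31 = 1^2 * 23 = 1*23 = 23
  bit 1 = 1: r = r^2 * 23 mod 31 = 23^2 * 23 = 2*23 = 15
  bit 2 = 1: r = r^2 * 23 mod 31 = 15^2 * 23 = 8*23 = 29
  bit 3 = 1: r = r^2 * 23 mod 31 = 29^2 * 23 = 4*23 = 30
  -> s = B^a = 30

Answer: 30 23 30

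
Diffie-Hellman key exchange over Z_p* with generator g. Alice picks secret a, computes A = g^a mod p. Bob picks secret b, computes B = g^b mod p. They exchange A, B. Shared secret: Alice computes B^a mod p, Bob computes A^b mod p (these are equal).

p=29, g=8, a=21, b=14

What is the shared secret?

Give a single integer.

Answer: 28

Derivation:
A = 8^21 mod 29  (bits of 21 = 10101)
  bit 0 = 1: r = r^2 * 8 mod 29 = 1^2 * 8 = 1*8 = 8
  bit 1 = 0: r = r^2 mod 29 = 8^2 = 6
  bit 2 = 1: r = r^2 * 8 mod 29 = 6^2 * 8 = 7*8 = 27
  bit 3 = 0: r = r^2 mod 29 = 27^2 = 4
  bit 4 = 1: r = r^2 * 8 mod 29 = 4^2 * 8 = 16*8 = 12
  -> A = 12
B = 8^14 mod 29  (bits of 14 = 1110)
  bit 0 = 1: r = r^2 * 8 mod 29 = 1^2 * 8 = 1*8 = 8
  bit 1 = 1: r = r^2 * 8 mod 29 = 8^2 * 8 = 6*8 = 19
  bit 2 = 1: r = r^2 * 8 mod 29 = 19^2 * 8 = 13*8 = 17
  bit 3 = 0: r = r^2 mod 29 = 17^2 = 28
  -> B = 28
s = B^a = 28^21 mod 29  (bits of 21 = 10101)
  bit 0 = 1: r = r^2 * 28 mod 29 = 1^2 * 28 = 1*28 = 28
  bit 1 = 0: r = r^2 mod 29 = 28^2 = 1
  bit 2 = 1: r = r^2 * 28 mod 29 = 1^2 * 28 = 1*28 = 28
  bit 3 = 0: r = r^2 mod 29 = 28^2 = 1
  bit 4 = 1: r = r^2 * 28 mod 29 = 1^2 * 28 = 1*28 = 28
  -> s = B^a = 28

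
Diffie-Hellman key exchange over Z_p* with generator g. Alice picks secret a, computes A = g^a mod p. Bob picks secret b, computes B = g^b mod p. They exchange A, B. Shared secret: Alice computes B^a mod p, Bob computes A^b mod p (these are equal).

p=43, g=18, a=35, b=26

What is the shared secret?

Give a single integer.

Answer: 36

Derivation:
A = 18^35 mod 43  (bits of 35 = 100011)
  bit 0 = 1: r = r^2 * 18 mod 43 = 1^2 * 18 = 1*18 = 18
  bit 1 = 0: r = r^2 mod 43 = 18^2 = 23
  bit 2 = 0: r = r^2 mod 43 = 23^2 = 13
  bit 3 = 0: r = r^2 mod 43 = 13^2 = 40
  bit 4 = 1: r = r^2 * 18 mod 43 = 40^2 * 18 = 9*18 = 33
  bit 5 = 1: r = r^2 * 18 mod 43 = 33^2 * 18 = 14*18 = 37
  -> A = 37
B = 18^26 mod 43  (bits of 26 = 11010)
  bit 0 = 1: r = r^2 * 18 mod 43 = 1^2 * 18 = 1*18 = 18
  bit 1 = 1: r = r^2 * 18 mod 43 = 18^2 * 18 = 23*18 = 27
  bit 2 = 0: r = r^2 mod 43 = 27^2 = 41
  bit 3 = 1: r = r^2 * 18 mod 43 = 41^2 * 18 = 4*18 = 29
  bit 4 = 0: r = r^2 mod 43 = 29^2 = 24
  -> B = 24
s = B^a = 24^35 mod 43  (bits of 35 = 100011)
  bit 0 = 1: r = r^2 * 24 mod 43 = 1^2 * 24 = 1*24 = 24
  bit 1 = 0: r = r^2 mod 43 = 24^2 = 17
  bit 2 = 0: r = r^2 mod 43 = 17^2 = 31
  bit 3 = 0: r = r^2 mod 43 = 31^2 = 15
  bit 4 = 1: r = r^2 * 24 mod 43 = 15^2 * 24 = 10*24 = 25
  bit 5 = 1: r = r^2 * 24 mod 43 = 25^2 * 24 = 23*24 = 36
  -> s = B^a = 36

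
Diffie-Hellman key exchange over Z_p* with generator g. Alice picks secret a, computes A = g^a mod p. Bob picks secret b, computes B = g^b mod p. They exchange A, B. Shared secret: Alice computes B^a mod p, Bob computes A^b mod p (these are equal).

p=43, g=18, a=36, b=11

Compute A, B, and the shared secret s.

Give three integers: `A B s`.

Answer: 21 5 35

Derivation:
A = 18^36 mod 43  (bits of 36 = 100100)
  bit 0 = 1: r = r^2 * 18 mod 43 = 1^2 * 18 = 1*18 = 18
  bit 1 = 0: r = r^2 mod 43 = 18^2 = 23
  bit 2 = 0: r = r^2 mod 43 = 23^2 = 13
  bit 3 = 1: r = r^2 * 18 mod 43 = 13^2 * 18 = 40*18 = 32
  bit 4 = 0: r = r^2 mod 43 = 32^2 = 35
  bit 5 = 0: r = r^2 mod 43 = 35^2 = 21
  -> A = 21
B = 18^11 mod 43  (bits of 11 = 1011)
  bit 0 = 1: r = r^2 * 18 mod 43 = 1^2 * 18 = 1*18 = 18
  bit 1 = 0: r = r^2 mod 43 = 18^2 = 23
  bit 2 = 1: r = r^2 * 18 mod 43 = 23^2 * 18 = 13*18 = 19
  bit 3 = 1: r = r^2 * 18 mod 43 = 19^2 * 18 = 17*18 = 5
  -> B = 5
s = B^a = 5^36 mod 43  (bits of 36 = 100100)
  bit 0 = 1: r = r^2 * 5 mod 43 = 1^2 * 5 = 1*5 = 5
  bit 1 = 0: r = r^2 mod 43 = 5^2 = 25
  bit 2 = 0: r = r^2 mod 43 = 25^2 = 23
  bit 3 = 1: r = r^2 * 5 mod 43 = 23^2 * 5 = 13*5 = 22
  bit 4 = 0: r = r^2 mod 43 = 22^2 = 11
  bit 5 = 0: r = r^2 mod 43 = 11^2 = 35
  -> s = B^a = 35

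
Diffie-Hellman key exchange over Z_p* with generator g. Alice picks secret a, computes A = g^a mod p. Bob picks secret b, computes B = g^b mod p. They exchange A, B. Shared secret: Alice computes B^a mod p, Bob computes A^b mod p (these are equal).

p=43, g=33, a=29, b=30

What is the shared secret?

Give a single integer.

Answer: 41

Derivation:
A = 33^29 mod 43  (bits of 29 = 11101)
  bit 0 = 1: r = r^2 * 33 mod 43 = 1^2 * 33 = 1*33 = 33
  bit 1 = 1: r = r^2 * 33 mod 43 = 33^2 * 33 = 14*33 = 32
  bit 2 = 1: r = r^2 * 33 mod 43 = 32^2 * 33 = 35*33 = 37
  bit 3 = 0: r = r^2 mod 43 = 37^2 = 36
  bit 4 = 1: r = r^2 * 33 mod 43 = 36^2 * 33 = 6*33 = 26
  -> A = 26
B = 33^30 mod 43  (bits of 30 = 11110)
  bit 0 = 1: r = r^2 * 33 mod 43 = 1^2 * 33 = 1*33 = 33
  bit 1 = 1: r = r^2 * 33 mod 43 = 33^2 * 33 = 14*33 = 32
  bit 2 = 1: r = r^2 * 33 mod 43 = 32^2 * 33 = 35*33 = 37
  bit 3 = 1: r = r^2 * 33 mod 43 = 37^2 * 33 = 36*33 = 27
  bit 4 = 0: r = r^2 mod 43 = 27^2 = 41
  -> B = 41
s = B^a = 41^29 mod 43  (bits of 29 = 11101)
  bit 0 = 1: r = r^2 * 41 mod 43 = 1^2 * 41 = 1*41 = 41
  bit 1 = 1: r = r^2 * 41 mod 43 = 41^2 * 41 = 4*41 = 35
  bit 2 = 1: r = r^2 * 41 mod 43 = 35^2 * 41 = 21*41 = 1
  bit 3 = 0: r = r^2 mod 43 = 1^2 = 1
  bit 4 = 1: r = r^2 * 41 mod 43 = 1^2 * 41 = 1*41 = 41
  -> s = B^a = 41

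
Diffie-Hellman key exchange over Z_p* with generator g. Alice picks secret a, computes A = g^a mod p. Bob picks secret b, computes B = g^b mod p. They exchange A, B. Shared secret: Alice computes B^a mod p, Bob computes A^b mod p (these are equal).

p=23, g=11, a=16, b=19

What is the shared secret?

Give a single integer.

A = 11^16 mod 23  (bits of 16 = 10000)
  bit 0 = 1: r = r^2 * 11 mod 23 = 1^2 * 11 = 1*11 = 11
  bit 1 = 0: r = r^2 mod 23 = 11^2 = 6
  bit 2 = 0: r = r^2 mod 23 = 6^2 = 13
  bit 3 = 0: r = r^2 mod 23 = 13^2 = 8
  bit 4 = 0: r = r^2 mod 23 = 8^2 = 18
  -> A = 18
B = 11^19 mod 23  (bits of 19 = 10011)
  bit 0 = 1: r = r^2 * 11 mod 23 = 1^2 * 11 = 1*11 = 11
  bit 1 = 0: r = r^2 mod 23 = 11^2 = 6
  bit 2 = 0: r = r^2 mod 23 = 6^2 = 13
  bit 3 = 1: r = r^2 * 11 mod 23 = 13^2 * 11 = 8*11 = 19
  bit 4 = 1: r = r^2 * 11 mod 23 = 19^2 * 11 = 16*11 = 15
  -> B = 15
s = B^a = 15^16 mod 23  (bits of 16 = 10000)
  bit 0 = 1: r = r^2 * 15 mod 23 = 1^2 * 15 = 1*15 = 15
  bit 1 = 0: r = r^2 mod 23 = 15^2 = 18
  bit 2 = 0: r = r^2 mod 23 = 18^2 = 2
  bit 3 = 0: r = r^2 mod 23 = 2^2 = 4
  bit 4 = 0: r = r^2 mod 23 = 4^2 = 16
  -> s = B^a = 16

Answer: 16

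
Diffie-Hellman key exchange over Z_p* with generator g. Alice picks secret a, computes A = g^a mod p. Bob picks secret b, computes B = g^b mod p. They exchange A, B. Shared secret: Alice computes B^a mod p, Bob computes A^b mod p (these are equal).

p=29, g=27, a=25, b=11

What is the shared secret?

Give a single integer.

A = 27^25 mod 29  (bits of 25 = 11001)
  bit 0 = 1: r = r^2 * 27 mod 29 = 1^2 * 27 = 1*27 = 27
  bit 1 = 1: r = r^2 * 27 mod 29 = 27^2 * 27 = 4*27 = 21
  bit 2 = 0: r = r^2 mod 29 = 21^2 = 6
  bit 3 = 0: r = r^2 mod 29 = 6^2 = 7
  bit 4 = 1: r = r^2 * 27 mod 29 = 7^2 * 27 = 20*27 = 18
  -> A = 18
B = 27^11 mod 29  (bits of 11 = 1011)
  bit 0 = 1: r = r^2 * 27 mod 29 = 1^2 * 27 = 1*27 = 27
  bit 1 = 0: r = r^2 mod 29 = 27^2 = 4
  bit 2 = 1: r = r^2 * 27 mod 29 = 4^2 * 27 = 16*27 = 26
  bit 3 = 1: r = r^2 * 27 mod 29 = 26^2 * 27 = 9*27 = 11
  -> B = 11
s = B^a = 11^25 mod 29  (bits of 25 = 11001)
  bit 0 = 1: r = r^2 * 11 mod 29 = 1^2 * 11 = 1*11 = 11
  bit 1 = 1: r = r^2 * 11 mod 29 = 11^2 * 11 = 5*11 = 26
  bit 2 = 0: r = r^2 mod 29 = 26^2 = 9
  bit 3 = 0: r = r^2 mod 29 = 9^2 = 23
  bit 4 = 1: r = r^2 * 11 mod 29 = 23^2 * 11 = 7*11 = 19
  -> s = B^a = 19

Answer: 19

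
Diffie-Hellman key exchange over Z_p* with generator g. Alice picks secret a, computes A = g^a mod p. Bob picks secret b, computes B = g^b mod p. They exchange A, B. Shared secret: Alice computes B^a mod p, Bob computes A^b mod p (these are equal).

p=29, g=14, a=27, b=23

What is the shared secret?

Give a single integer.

A = 14^27 mod 29  (bits of 27 = 11011)
  bit 0 = 1: r = r^2 * 14 mod 29 = 1^2 * 14 = 1*14 = 14
  bit 1 = 1: r = r^2 * 14 mod 29 = 14^2 * 14 = 22*14 = 18
  bit 2 = 0: r = r^2 mod 29 = 18^2 = 5
  bit 3 = 1: r = r^2 * 14 mod 29 = 5^2 * 14 = 25*14 = 2
  bit 4 = 1: r = r^2 * 14 mod 29 = 2^2 * 14 = 4*14 = 27
  -> A = 27
B = 14^23 mod 29  (bits of 23 = 10111)
  bit 0 = 1: r = r^2 * 14 mod 29 = 1^2 * 14 = 1*14 = 14
  bit 1 = 0: r = r^2 mod 29 = 14^2 = 22
  bit 2 = 1: r = r^2 * 14 mod 29 = 22^2 * 14 = 20*14 = 19
  bit 3 = 1: r = r^2 * 14 mod 29 = 19^2 * 14 = 13*14 = 8
  bit 4 = 1: r = r^2 * 14 mod 29 = 8^2 * 14 = 6*14 = 26
  -> B = 26
s = B^a = 26^27 mod 29  (bits of 27 = 11011)
  bit 0 = 1: r = r^2 * 26 mod 29 = 1^2 * 26 = 1*26 = 26
  bit 1 = 1: r = r^2 * 26 mod 29 = 26^2 * 26 = 9*26 = 2
  bit 2 = 0: r = r^2 mod 29 = 2^2 = 4
  bit 3 = 1: r = r^2 * 26 mod 29 = 4^2 * 26 = 16*26 = 10
  bit 4 = 1: r = r^2 * 26 mod 29 = 10^2 * 26 = 13*26 = 19
  -> s = B^a = 19

Answer: 19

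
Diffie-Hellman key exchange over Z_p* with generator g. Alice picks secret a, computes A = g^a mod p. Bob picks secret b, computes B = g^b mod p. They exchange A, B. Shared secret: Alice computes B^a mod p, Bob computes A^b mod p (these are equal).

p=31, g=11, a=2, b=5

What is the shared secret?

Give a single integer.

A = 11^2 mod 31  (bits of 2 = 10)
  bit 0 = 1: r = r^2 * 11 mod 31 = 1^2 * 11 = 1*11 = 11
  bit 1 = 0: r = r^2 mod 31 = 11^2 = 28
  -> A = 28
B = 11^5 mod 31  (bits of 5 = 101)
  bit 0 = 1: r = r^2 * 11 mod 31 = 1^2 * 11 = 1*11 = 11
  bit 1 = 0: r = r^2 mod 31 = 11^2 = 28
  bit 2 = 1: r = r^2 * 11 mod 31 = 28^2 * 11 = 9*11 = 6
  -> B = 6
s = B^a = 6^2 mod 31  (bits of 2 = 10)
  bit 0 = 1: r = r^2 * 6 mod 31 = 1^2 * 6 = 1*6 = 6
  bit 1 = 0: r = r^2 mod 31 = 6^2 = 5
  -> s = B^a = 5

Answer: 5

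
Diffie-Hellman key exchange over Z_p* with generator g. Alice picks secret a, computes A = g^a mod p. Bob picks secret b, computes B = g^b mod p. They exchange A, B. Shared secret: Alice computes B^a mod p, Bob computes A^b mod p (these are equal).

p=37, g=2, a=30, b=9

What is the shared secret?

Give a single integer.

A = 2^30 mod 37  (bits of 30 = 11110)
  bit 0 = 1: r = r^2 * 2 mod 37 = 1^2 * 2 = 1*2 = 2
  bit 1 = 1: r = r^2 * 2 mod 37 = 2^2 * 2 = 4*2 = 8
  bit 2 = 1: r = r^2 * 2 mod 37 = 8^2 * 2 = 27*2 = 17
  bit 3 = 1: r = r^2 * 2 mod 37 = 17^2 * 2 = 30*2 = 23
  bit 4 = 0: r = r^2 mod 37 = 23^2 = 11
  -> A = 11
B = 2^9 mod 37  (bits of 9 = 1001)
  bit 0 = 1: r = r^2 * 2 mod 37 = 1^2 * 2 = 1*2 = 2
  bit 1 = 0: r = r^2 mod 37 = 2^2 = 4
  bit 2 = 0: r = r^2 mod 37 = 4^2 = 16
  bit 3 = 1: r = r^2 * 2 mod 37 = 16^2 * 2 = 34*2 = 31
  -> B = 31
s = B^a = 31^30 mod 37  (bits of 30 = 11110)
  bit 0 = 1: r = r^2 * 31 mod 37 = 1^2 * 31 = 1*31 = 31
  bit 1 = 1: r = r^2 * 31 mod 37 = 31^2 * 31 = 36*31 = 6
  bit 2 = 1: r = r^2 * 31 mod 37 = 6^2 * 31 = 36*31 = 6
  bit 3 = 1: r = r^2 * 31 mod 37 = 6^2 * 31 = 36*31 = 6
  bit 4 = 0: r = r^2 mod 37 = 6^2 = 36
  -> s = B^a = 36

Answer: 36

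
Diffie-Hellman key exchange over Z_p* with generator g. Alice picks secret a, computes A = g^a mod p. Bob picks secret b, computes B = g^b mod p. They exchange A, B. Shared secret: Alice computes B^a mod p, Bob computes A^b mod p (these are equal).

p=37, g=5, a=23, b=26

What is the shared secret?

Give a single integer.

A = 5^23 mod 37  (bits of 23 = 10111)
  bit 0 = 1: r = r^2 * 5 mod 37 = 1^2 * 5 = 1*5 = 5
  bit 1 = 0: r = r^2 mod 37 = 5^2 = 25
  bit 2 = 1: r = r^2 * 5 mod 37 = 25^2 * 5 = 33*5 = 17
  bit 3 = 1: r = r^2 * 5 mod 37 = 17^2 * 5 = 30*5 = 2
  bit 4 = 1: r = r^2 * 5 mod 37 = 2^2 * 5 = 4*5 = 20
  -> A = 20
B = 5^26 mod 37  (bits of 26 = 11010)
  bit 0 = 1: r = r^2 * 5 mod 37 = 1^2 * 5 = 1*5 = 5
  bit 1 = 1: r = r^2 * 5 mod 37 = 5^2 * 5 = 25*5 = 14
  bit 2 = 0: r = r^2 mod 37 = 14^2 = 11
  bit 3 = 1: r = r^2 * 5 mod 37 = 11^2 * 5 = 10*5 = 13
  bit 4 = 0: r = r^2 mod 37 = 13^2 = 21
  -> B = 21
s = B^a = 21^23 mod 37  (bits of 23 = 10111)
  bit 0 = 1: r = r^2 * 21 mod 37 = 1^2 * 21 = 1*21 = 21
  bit 1 = 0: r = r^2 mod 37 = 21^2 = 34
  bit 2 = 1: r = r^2 * 21 mod 37 = 34^2 * 21 = 9*21 = 4
  bit 3 = 1: r = r^2 * 21 mod 37 = 4^2 * 21 = 16*21 = 3
  bit 4 = 1: r = r^2 * 21 mod 37 = 3^2 * 21 = 9*21 = 4
  -> s = B^a = 4

Answer: 4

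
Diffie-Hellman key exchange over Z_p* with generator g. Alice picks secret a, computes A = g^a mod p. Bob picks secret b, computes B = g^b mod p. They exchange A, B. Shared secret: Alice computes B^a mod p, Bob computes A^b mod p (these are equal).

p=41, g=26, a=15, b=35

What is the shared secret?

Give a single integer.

Answer: 27

Derivation:
A = 26^15 mod 41  (bits of 15 = 1111)
  bit 0 = 1: r = r^2 * 26 mod 41 = 1^2 * 26 = 1*26 = 26
  bit 1 = 1: r = r^2 * 26 mod 41 = 26^2 * 26 = 20*26 = 28
  bit 2 = 1: r = r^2 * 26 mod 41 = 28^2 * 26 = 5*26 = 7
  bit 3 = 1: r = r^2 * 26 mod 41 = 7^2 * 26 = 8*26 = 3
  -> A = 3
B = 26^35 mod 41  (bits of 35 = 100011)
  bit 0 = 1: r = r^2 * 26 mod 41 = 1^2 * 26 = 1*26 = 26
  bit 1 = 0: r = r^2 mod 41 = 26^2 = 20
  bit 2 = 0: r = r^2 mod 41 = 20^2 = 31
  bit 3 = 0: r = r^2 mod 41 = 31^2 = 18
  bit 4 = 1: r = r^2 * 26 mod 41 = 18^2 * 26 = 37*26 = 19
  bit 5 = 1: r = r^2 * 26 mod 41 = 19^2 * 26 = 33*26 = 38
  -> B = 38
s = B^a = 38^15 mod 41  (bits of 15 = 1111)
  bit 0 = 1: r = r^2 * 38 mod 41 = 1^2 * 38 = 1*38 = 38
  bit 1 = 1: r = r^2 * 38 mod 41 = 38^2 * 38 = 9*38 = 14
  bit 2 = 1: r = r^2 * 38 mod 41 = 14^2 * 38 = 32*38 = 27
  bit 3 = 1: r = r^2 * 38 mod 41 = 27^2 * 38 = 32*38 = 27
  -> s = B^a = 27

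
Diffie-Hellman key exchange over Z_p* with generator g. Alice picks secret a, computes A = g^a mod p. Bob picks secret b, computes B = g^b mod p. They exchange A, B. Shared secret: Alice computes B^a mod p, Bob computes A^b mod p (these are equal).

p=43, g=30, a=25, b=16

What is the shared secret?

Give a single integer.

A = 30^25 mod 43  (bits of 25 = 11001)
  bit 0 = 1: r = r^2 * 30 mod 43 = 1^2 * 30 = 1*30 = 30
  bit 1 = 1: r = r^2 * 30 mod 43 = 30^2 * 30 = 40*30 = 39
  bit 2 = 0: r = r^2 mod 43 = 39^2 = 16
  bit 3 = 0: r = r^2 mod 43 = 16^2 = 41
  bit 4 = 1: r = r^2 * 30 mod 43 = 41^2 * 30 = 4*30 = 34
  -> A = 34
B = 30^16 mod 43  (bits of 16 = 10000)
  bit 0 = 1: r = r^2 * 30 mod 43 = 1^2 * 30 = 1*30 = 30
  bit 1 = 0: r = r^2 mod 43 = 30^2 = 40
  bit 2 = 0: r = r^2 mod 43 = 40^2 = 9
  bit 3 = 0: r = r^2 mod 43 = 9^2 = 38
  bit 4 = 0: r = r^2 mod 43 = 38^2 = 25
  -> B = 25
s = B^a = 25^25 mod 43  (bits of 25 = 11001)
  bit 0 = 1: r = r^2 * 25 mod 43 = 1^2 * 25 = 1*25 = 25
  bit 1 = 1: r = r^2 * 25 mod 43 = 25^2 * 25 = 23*25 = 16
  bit 2 = 0: r = r^2 mod 43 = 16^2 = 41
  bit 3 = 0: r = r^2 mod 43 = 41^2 = 4
  bit 4 = 1: r = r^2 * 25 mod 43 = 4^2 * 25 = 16*25 = 13
  -> s = B^a = 13

Answer: 13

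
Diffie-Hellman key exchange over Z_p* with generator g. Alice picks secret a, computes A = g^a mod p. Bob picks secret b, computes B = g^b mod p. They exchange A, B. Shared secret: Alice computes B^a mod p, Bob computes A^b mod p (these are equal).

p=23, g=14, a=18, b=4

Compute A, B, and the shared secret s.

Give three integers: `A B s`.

Answer: 4 6 3

Derivation:
A = 14^18 mod 23  (bits of 18 = 10010)
  bit 0 = 1: r = r^2 * 14 mod 23 = 1^2 * 14 = 1*14 = 14
  bit 1 = 0: r = r^2 mod 23 = 14^2 = 12
  bit 2 = 0: r = r^2 mod 23 = 12^2 = 6
  bit 3 = 1: r = r^2 * 14 mod 23 = 6^2 * 14 = 13*14 = 21
  bit 4 = 0: r = r^2 mod 23 = 21^2 = 4
  -> A = 4
B = 14^4 mod 23  (bits of 4 = 100)
  bit 0 = 1: r = r^2 * 14 mod 23 = 1^2 * 14 = 1*14 = 14
  bit 1 = 0: r = r^2 mod 23 = 14^2 = 12
  bit 2 = 0: r = r^2 mod 23 = 12^2 = 6
  -> B = 6
s = B^a = 6^18 mod 23  (bits of 18 = 10010)
  bit 0 = 1: r = r^2 * 6 mod 23 = 1^2 * 6 = 1*6 = 6
  bit 1 = 0: r = r^2 mod 23 = 6^2 = 13
  bit 2 = 0: r = r^2 mod 23 = 13^2 = 8
  bit 3 = 1: r = r^2 * 6 mod 23 = 8^2 * 6 = 18*6 = 16
  bit 4 = 0: r = r^2 mod 23 = 16^2 = 3
  -> s = B^a = 3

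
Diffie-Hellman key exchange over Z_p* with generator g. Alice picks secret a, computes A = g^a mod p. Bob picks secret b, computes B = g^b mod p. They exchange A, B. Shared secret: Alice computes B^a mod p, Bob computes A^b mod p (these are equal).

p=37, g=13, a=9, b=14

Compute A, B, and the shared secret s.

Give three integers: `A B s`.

Answer: 6 25 36

Derivation:
A = 13^9 mod 37  (bits of 9 = 1001)
  bit 0 = 1: r = r^2 * 13 mod 37 = 1^2 * 13 = 1*13 = 13
  bit 1 = 0: r = r^2 mod 37 = 13^2 = 21
  bit 2 = 0: r = r^2 mod 37 = 21^2 = 34
  bit 3 = 1: r = r^2 * 13 mod 37 = 34^2 * 13 = 9*13 = 6
  -> A = 6
B = 13^14 mod 37  (bits of 14 = 1110)
  bit 0 = 1: r = r^2 * 13 mod 37 = 1^2 * 13 = 1*13 = 13
  bit 1 = 1: r = r^2 * 13 mod 37 = 13^2 * 13 = 21*13 = 14
  bit 2 = 1: r = r^2 * 13 mod 37 = 14^2 * 13 = 11*13 = 32
  bit 3 = 0: r = r^2 mod 37 = 32^2 = 25
  -> B = 25
s = B^a = 25^9 mod 37  (bits of 9 = 1001)
  bit 0 = 1: r = r^2 * 25 mod 37 = 1^2 * 25 = 1*25 = 25
  bit 1 = 0: r = r^2 mod 37 = 25^2 = 33
  bit 2 = 0: r = r^2 mod 37 = 33^2 = 16
  bit 3 = 1: r = r^2 * 25 mod 37 = 16^2 * 25 = 34*25 = 36
  -> s = B^a = 36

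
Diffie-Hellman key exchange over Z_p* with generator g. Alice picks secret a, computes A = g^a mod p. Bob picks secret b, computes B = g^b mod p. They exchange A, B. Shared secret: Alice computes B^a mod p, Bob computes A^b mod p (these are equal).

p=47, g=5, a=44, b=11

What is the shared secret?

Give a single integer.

A = 5^44 mod 47  (bits of 44 = 101100)
  bit 0 = 1: r = r^2 * 5 mod 47 = 1^2 * 5 = 1*5 = 5
  bit 1 = 0: r = r^2 mod 47 = 5^2 = 25
  bit 2 = 1: r = r^2 * 5 mod 47 = 25^2 * 5 = 14*5 = 23
  bit 3 = 1: r = r^2 * 5 mod 47 = 23^2 * 5 = 12*5 = 13
  bit 4 = 0: r = r^2 mod 47 = 13^2 = 28
  bit 5 = 0: r = r^2 mod 47 = 28^2 = 32
  -> A = 32
B = 5^11 mod 47  (bits of 11 = 1011)
  bit 0 = 1: r = r^2 * 5 mod 47 = 1^2 * 5 = 1*5 = 5
  bit 1 = 0: r = r^2 mod 47 = 5^2 = 25
  bit 2 = 1: r = r^2 * 5 mod 47 = 25^2 * 5 = 14*5 = 23
  bit 3 = 1: r = r^2 * 5 mod 47 = 23^2 * 5 = 12*5 = 13
  -> B = 13
s = B^a = 13^44 mod 47  (bits of 44 = 101100)
  bit 0 = 1: r = r^2 * 13 mod 47 = 1^2 * 13 = 1*13 = 13
  bit 1 = 0: r = r^2 mod 47 = 13^2 = 28
  bit 2 = 1: r = r^2 * 13 mod 47 = 28^2 * 13 = 32*13 = 40
  bit 3 = 1: r = r^2 * 13 mod 47 = 40^2 * 13 = 2*13 = 26
  bit 4 = 0: r = r^2 mod 47 = 26^2 = 18
  bit 5 = 0: r = r^2 mod 47 = 18^2 = 42
  -> s = B^a = 42

Answer: 42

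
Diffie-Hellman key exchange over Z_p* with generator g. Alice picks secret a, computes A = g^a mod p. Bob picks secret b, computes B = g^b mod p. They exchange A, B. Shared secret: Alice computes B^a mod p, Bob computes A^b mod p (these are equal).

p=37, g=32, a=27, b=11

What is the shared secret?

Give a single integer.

Answer: 31

Derivation:
A = 32^27 mod 37  (bits of 27 = 11011)
  bit 0 = 1: r = r^2 * 32 mod 37 = 1^2 * 32 = 1*32 = 32
  bit 1 = 1: r = r^2 * 32 mod 37 = 32^2 * 32 = 25*32 = 23
  bit 2 = 0: r = r^2 mod 37 = 23^2 = 11
  bit 3 = 1: r = r^2 * 32 mod 37 = 11^2 * 32 = 10*32 = 24
  bit 4 = 1: r = r^2 * 32 mod 37 = 24^2 * 32 = 21*32 = 6
  -> A = 6
B = 32^11 mod 37  (bits of 11 = 1011)
  bit 0 = 1: r = r^2 * 32 mod 37 = 1^2 * 32 = 1*32 = 32
  bit 1 = 0: r = r^2 mod 37 = 32^2 = 25
  bit 2 = 1: r = r^2 * 32 mod 37 = 25^2 * 32 = 33*32 = 20
  bit 3 = 1: r = r^2 * 32 mod 37 = 20^2 * 32 = 30*32 = 35
  -> B = 35
s = B^a = 35^27 mod 37  (bits of 27 = 11011)
  bit 0 = 1: r = r^2 * 35 mod 37 = 1^2 * 35 = 1*35 = 35
  bit 1 = 1: r = r^2 * 35 mod 37 = 35^2 * 35 = 4*35 = 29
  bit 2 = 0: r = r^2 mod 37 = 29^2 = 27
  bit 3 = 1: r = r^2 * 35 mod 37 = 27^2 * 35 = 26*35 = 22
  bit 4 = 1: r = r^2 * 35 mod 37 = 22^2 * 35 = 3*35 = 31
  -> s = B^a = 31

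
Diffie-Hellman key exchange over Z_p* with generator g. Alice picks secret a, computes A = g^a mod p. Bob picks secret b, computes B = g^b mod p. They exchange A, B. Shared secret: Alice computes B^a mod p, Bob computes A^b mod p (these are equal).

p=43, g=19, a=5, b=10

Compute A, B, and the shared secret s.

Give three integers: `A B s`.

Answer: 30 40 15

Derivation:
A = 19^5 mod 43  (bits of 5 = 101)
  bit 0 = 1: r = r^2 * 19 mod 43 = 1^2 * 19 = 1*19 = 19
  bit 1 = 0: r = r^2 mod 43 = 19^2 = 17
  bit 2 = 1: r = r^2 * 19 mod 43 = 17^2 * 19 = 31*19 = 30
  -> A = 30
B = 19^10 mod 43  (bits of 10 = 1010)
  bit 0 = 1: r = r^2 * 19 mod 43 = 1^2 * 19 = 1*19 = 19
  bit 1 = 0: r = r^2 mod 43 = 19^2 = 17
  bit 2 = 1: r = r^2 * 19 mod 43 = 17^2 * 19 = 31*19 = 30
  bit 3 = 0: r = r^2 mod 43 = 30^2 = 40
  -> B = 40
s = B^a = 40^5 mod 43  (bits of 5 = 101)
  bit 0 = 1: r = r^2 * 40 mod 43 = 1^2 * 40 = 1*40 = 40
  bit 1 = 0: r = r^2 mod 43 = 40^2 = 9
  bit 2 = 1: r = r^2 * 40 mod 43 = 9^2 * 40 = 38*40 = 15
  -> s = B^a = 15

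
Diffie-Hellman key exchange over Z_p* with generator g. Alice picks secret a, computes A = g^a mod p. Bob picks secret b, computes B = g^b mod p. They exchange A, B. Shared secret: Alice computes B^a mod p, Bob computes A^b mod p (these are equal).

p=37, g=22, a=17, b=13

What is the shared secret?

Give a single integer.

A = 22^17 mod 37  (bits of 17 = 10001)
  bit 0 = 1: r = r^2 * 22 mod 37 = 1^2 * 22 = 1*22 = 22
  bit 1 = 0: r = r^2 mod 37 = 22^2 = 3
  bit 2 = 0: r = r^2 mod 37 = 3^2 = 9
  bit 3 = 0: r = r^2 mod 37 = 9^2 = 7
  bit 4 = 1: r = r^2 * 22 mod 37 = 7^2 * 22 = 12*22 = 5
  -> A = 5
B = 22^13 mod 37  (bits of 13 = 1101)
  bit 0 = 1: r = r^2 * 22 mod 37 = 1^2 * 22 = 1*22 = 22
  bit 1 = 1: r = r^2 * 22 mod 37 = 22^2 * 22 = 3*22 = 29
  bit 2 = 0: r = r^2 mod 37 = 29^2 = 27
  bit 3 = 1: r = r^2 * 22 mod 37 = 27^2 * 22 = 26*22 = 17
  -> B = 17
s = B^a = 17^17 mod 37  (bits of 17 = 10001)
  bit 0 = 1: r = r^2 * 17 mod 37 = 1^2 * 17 = 1*17 = 17
  bit 1 = 0: r = r^2 mod 37 = 17^2 = 30
  bit 2 = 0: r = r^2 mod 37 = 30^2 = 12
  bit 3 = 0: r = r^2 mod 37 = 12^2 = 33
  bit 4 = 1: r = r^2 * 17 mod 37 = 33^2 * 17 = 16*17 = 13
  -> s = B^a = 13

Answer: 13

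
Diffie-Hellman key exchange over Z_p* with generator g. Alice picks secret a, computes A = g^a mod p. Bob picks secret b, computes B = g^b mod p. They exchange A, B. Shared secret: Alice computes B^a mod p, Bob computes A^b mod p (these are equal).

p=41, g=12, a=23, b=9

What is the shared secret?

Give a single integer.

A = 12^23 mod 41  (bits of 23 = 10111)
  bit 0 = 1: r = r^2 * 12 mod 41 = 1^2 * 12 = 1*12 = 12
  bit 1 = 0: r = r^2 mod 41 = 12^2 = 21
  bit 2 = 1: r = r^2 * 12 mod 41 = 21^2 * 12 = 31*12 = 3
  bit 3 = 1: r = r^2 * 12 mod 41 = 3^2 * 12 = 9*12 = 26
  bit 4 = 1: r = r^2 * 12 mod 41 = 26^2 * 12 = 20*12 = 35
  -> A = 35
B = 12^9 mod 41  (bits of 9 = 1001)
  bit 0 = 1: r = r^2 * 12 mod 41 = 1^2 * 12 = 1*12 = 12
  bit 1 = 0: r = r^2 mod 41 = 12^2 = 21
  bit 2 = 0: r = r^2 mod 41 = 21^2 = 31
  bit 3 = 1: r = r^2 * 12 mod 41 = 31^2 * 12 = 18*12 = 11
  -> B = 11
s = B^a = 11^23 mod 41  (bits of 23 = 10111)
  bit 0 = 1: r = r^2 * 11 mod 41 = 1^2 * 11 = 1*11 = 11
  bit 1 = 0: r = r^2 mod 41 = 11^2 = 39
  bit 2 = 1: r = r^2 * 11 mod 41 = 39^2 * 11 = 4*11 = 3
  bit 3 = 1: r = r^2 * 11 mod 41 = 3^2 * 11 = 9*11 = 17
  bit 4 = 1: r = r^2 * 11 mod 41 = 17^2 * 11 = 2*11 = 22
  -> s = B^a = 22

Answer: 22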